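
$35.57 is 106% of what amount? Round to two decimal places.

$33.56

$35.57 ÷ 1.06 ≈ $33.56.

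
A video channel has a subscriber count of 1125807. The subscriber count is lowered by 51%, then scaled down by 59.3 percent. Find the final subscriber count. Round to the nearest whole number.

224520

Apply the 51% decrease: 1125807 × 0.49 = 551645.43.
59.3% decrease: 551645.43 × 0.407 = 224519.69001 ≈ 224520.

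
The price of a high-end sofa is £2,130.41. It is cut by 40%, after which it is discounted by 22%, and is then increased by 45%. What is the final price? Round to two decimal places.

£1,445.70

After the 40% decrease: £2,130.41 × 0.6 = £1278.246.
Apply the 22% decrease: £1278.246 × 0.78 = £997.03188.
Apply the 45% increase: £997.03188 × 1.45 = £1445.696226 ≈ £1,445.70.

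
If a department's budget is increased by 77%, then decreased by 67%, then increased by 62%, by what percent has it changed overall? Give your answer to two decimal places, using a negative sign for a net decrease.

-5.38%

A 77% increase multiplies by 1.77.
Then a 67% decrease: 1.77 × 0.33 = 0.5841.
Then a 62% increase: 0.5841 × 1.62 = 0.946242.
Overall factor 0.946242, i.e. -5.38%.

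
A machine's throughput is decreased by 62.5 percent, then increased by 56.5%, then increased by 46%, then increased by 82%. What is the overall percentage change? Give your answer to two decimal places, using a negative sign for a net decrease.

55.94%

The combined multiplier is 0.375 × 1.565 × 1.46 × 1.82 = 1.55944425.
That corresponds to an increase of 55.94%.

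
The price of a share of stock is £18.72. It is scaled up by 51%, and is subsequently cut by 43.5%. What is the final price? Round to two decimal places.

Each change multiplies by a factor: 1.51 × 0.565 = 0.85315.
£18.72 × 0.85315 = £15.970968 ≈ £15.97.

£15.97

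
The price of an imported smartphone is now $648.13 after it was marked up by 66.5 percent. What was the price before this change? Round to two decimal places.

The overall multiplier applied was 1.665.
So the original price was $648.13 ÷ 1.665 ≈ $389.27.

$389.27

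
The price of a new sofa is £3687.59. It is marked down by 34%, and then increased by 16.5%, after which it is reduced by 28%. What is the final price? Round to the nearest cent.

After the 34% decrease: £3687.59 × 0.66 = £2433.8094.
After the 16.5% increase: £2433.8094 × 1.165 = £2835.387951.
After the 28% decrease: £2835.387951 × 0.72 = £2041.47932472 ≈ £2041.48.

£2041.48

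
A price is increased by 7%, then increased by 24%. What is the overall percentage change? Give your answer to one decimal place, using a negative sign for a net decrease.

32.7%

The combined multiplier is 1.07 × 1.24 = 1.3268.
That corresponds to an increase of 32.7%.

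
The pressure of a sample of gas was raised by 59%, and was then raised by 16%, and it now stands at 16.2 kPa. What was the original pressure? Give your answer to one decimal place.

Undoing the 16% increase: 16.2 ÷ 1.16 ≈ 13.965517.
Undoing the 59% increase: 13.965517 ÷ 1.59 ≈ 8.8 kPa.

8.8 kPa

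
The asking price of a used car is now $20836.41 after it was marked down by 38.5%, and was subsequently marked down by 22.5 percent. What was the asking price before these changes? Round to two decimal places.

The overall multiplier applied was 0.615 × 0.775 = 0.476625.
So the original asking price was $20836.41 ÷ 0.476625 ≈ $43716.57.

$43716.57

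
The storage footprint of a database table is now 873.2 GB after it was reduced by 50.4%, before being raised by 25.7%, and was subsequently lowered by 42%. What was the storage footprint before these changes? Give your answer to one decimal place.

2,414.7 GB

The overall multiplier applied was 0.496 × 1.257 × 0.58 = 0.36161376.
So the original storage footprint was 873.2 ÷ 0.36161376 ≈ 2,414.7 GB.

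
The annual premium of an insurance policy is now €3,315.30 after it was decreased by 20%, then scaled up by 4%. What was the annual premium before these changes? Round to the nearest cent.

Undoing the 4% increase: €3,315.30 ÷ 1.04 ≈ €3187.788462.
Undoing the 20% decrease: €3187.788462 ÷ 0.8 ≈ €3,984.74.

€3,984.74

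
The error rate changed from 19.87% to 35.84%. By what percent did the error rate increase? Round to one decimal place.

The change is 35.84 − 19.87 = 15.97 percentage points.
Relative to the original 19.87%, that is 15.97 ÷ 19.87 ≈ 80.4%.
So the error rate rose by 80.4%.

80.4%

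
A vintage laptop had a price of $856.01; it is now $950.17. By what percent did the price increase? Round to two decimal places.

11.00%

Change: $950.17 − $856.01 = $94.16.
Relative to the original: $94.16 ÷ $856.01 ≈ 11.00%.
So the price increased by 11.00%.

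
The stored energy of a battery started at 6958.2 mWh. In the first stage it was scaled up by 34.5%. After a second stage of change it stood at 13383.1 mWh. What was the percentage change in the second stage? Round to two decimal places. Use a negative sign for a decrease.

After the first stage: 6958.2 × 1.345 = 9358.779.
Second-stage multiplier: 13383.1 ÷ 9358.779 ≈ 1.430005.
That is a change of 43.00%.

43.00%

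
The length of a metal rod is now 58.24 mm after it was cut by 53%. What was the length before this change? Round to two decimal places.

123.91 mm

The overall multiplier applied was 0.47.
So the original length was 58.24 ÷ 0.47 ≈ 123.91 mm.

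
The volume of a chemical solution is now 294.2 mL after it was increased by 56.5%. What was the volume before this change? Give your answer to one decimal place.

The overall multiplier applied was 1.565.
So the original volume was 294.2 ÷ 1.565 ≈ 188.0 mL.

188.0 mL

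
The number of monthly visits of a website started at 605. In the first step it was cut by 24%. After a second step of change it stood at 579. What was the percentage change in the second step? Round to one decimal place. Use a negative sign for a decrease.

After the first step: 605 × 0.76 = 459.8.
Second-step multiplier: 579 ÷ 459.8 ≈ 1.25924.
That is a change of 25.9%.

25.9%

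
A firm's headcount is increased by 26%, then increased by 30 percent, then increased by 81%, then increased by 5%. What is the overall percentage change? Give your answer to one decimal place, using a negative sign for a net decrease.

211.3%

A 26% increase multiplies by 1.26.
Then a 30% increase: 1.26 × 1.3 = 1.638.
Then an 81% increase: 1.638 × 1.81 = 2.96478.
Then a 5% increase: 2.96478 × 1.05 = 3.113019.
Overall factor 3.113019, i.e. 211.3%.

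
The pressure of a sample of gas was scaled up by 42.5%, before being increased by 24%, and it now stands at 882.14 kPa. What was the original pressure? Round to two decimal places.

Undoing the 24% increase: 882.14 ÷ 1.24 ≈ 711.403226.
Undoing the 42.5% increase: 711.403226 ÷ 1.425 ≈ 499.23 kPa.

499.23 kPa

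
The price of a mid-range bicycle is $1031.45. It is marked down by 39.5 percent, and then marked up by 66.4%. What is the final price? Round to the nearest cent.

$1038.38

After the 39.5% decrease: $1031.45 × 0.605 = $624.02725.
66.4% increase: $624.02725 × 1.664 = $1038.381344 ≈ $1038.38.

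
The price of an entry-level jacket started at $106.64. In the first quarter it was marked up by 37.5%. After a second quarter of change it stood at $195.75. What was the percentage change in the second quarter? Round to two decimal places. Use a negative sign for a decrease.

33.50%

After the first quarter: $106.64 × 1.375 = $146.63.
Second-quarter multiplier: $195.75 ÷ $146.63 ≈ 1.334993.
That is a change of 33.50%.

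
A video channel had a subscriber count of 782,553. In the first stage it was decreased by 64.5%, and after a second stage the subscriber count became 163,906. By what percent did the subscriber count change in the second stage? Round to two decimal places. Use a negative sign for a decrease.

After the first stage: 782,553 × 0.355 = 277806.315.
Second-stage multiplier: 163,906 ÷ 277806.315 ≈ 0.590001.
That is a change of -41.00%.

-41.00%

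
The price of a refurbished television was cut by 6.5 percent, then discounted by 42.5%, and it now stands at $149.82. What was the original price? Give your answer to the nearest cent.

$278.67

Undoing the 42.5% decrease: $149.82 ÷ 0.575 ≈ $260.556522.
Undoing the 6.5% decrease: $260.556522 ÷ 0.935 ≈ $278.67.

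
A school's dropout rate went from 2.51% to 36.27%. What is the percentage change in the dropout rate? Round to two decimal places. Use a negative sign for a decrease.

The change is 36.27 − 2.51 = 33.76 percentage points.
Relative to the original 2.51%, that is 33.76 ÷ 2.51 ≈ 1345.02%.

1345.02%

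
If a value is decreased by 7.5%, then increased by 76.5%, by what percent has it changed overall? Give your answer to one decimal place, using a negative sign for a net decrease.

A 7.5% decrease multiplies by 0.925.
Then a 76.5% increase: 0.925 × 1.765 = 1.632625.
Overall factor 1.632625, i.e. 63.3%.

63.3%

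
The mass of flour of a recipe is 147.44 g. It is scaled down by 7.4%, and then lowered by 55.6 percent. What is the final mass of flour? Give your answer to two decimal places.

7.4% decrease: 147.44 × 0.926 = 136.52944.
55.6% decrease: 136.52944 × 0.444 = 60.61907136 ≈ 60.62.

60.62 g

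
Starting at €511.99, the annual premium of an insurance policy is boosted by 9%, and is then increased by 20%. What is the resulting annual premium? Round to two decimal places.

Apply the 9% increase: €511.99 × 1.09 = €558.0691.
Apply the 20% increase: €558.0691 × 1.2 = €669.68292 ≈ €669.68.

€669.68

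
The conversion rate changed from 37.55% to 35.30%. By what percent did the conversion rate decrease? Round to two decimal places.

The change is 35.30 − 37.55 = -2.25 percentage points.
Relative to the original 37.55%, that is -2.25 ÷ 37.55 ≈ -5.99%.
So the conversion rate fell by 5.99%.

5.99%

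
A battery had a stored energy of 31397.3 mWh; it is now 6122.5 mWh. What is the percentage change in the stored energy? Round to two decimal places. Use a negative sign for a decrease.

Change: 6122.5 − 31397.3 = -25274.8.
Relative to the original: -25274.8 ÷ 31397.3 ≈ -80.50%.

-80.50%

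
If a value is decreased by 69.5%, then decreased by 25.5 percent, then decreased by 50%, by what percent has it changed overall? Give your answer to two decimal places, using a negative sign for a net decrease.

-88.64%

The combined multiplier is 0.305 × 0.745 × 0.5 = 0.1136125.
That corresponds to a decrease of 88.64%.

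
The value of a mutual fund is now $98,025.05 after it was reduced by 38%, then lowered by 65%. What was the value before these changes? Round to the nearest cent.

The overall multiplier applied was 0.62 × 0.35 = 0.217.
So the original value was $98,025.05 ÷ 0.217 ≈ $451,728.34.

$451,728.34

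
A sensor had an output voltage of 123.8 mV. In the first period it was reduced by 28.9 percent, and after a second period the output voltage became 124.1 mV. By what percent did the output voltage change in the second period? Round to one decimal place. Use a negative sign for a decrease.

41.0%

After the first period: 123.8 × 0.711 = 88.0218.
Second-period multiplier: 124.1 ÷ 88.0218 ≈ 1.40988.
That is a change of 41.0%.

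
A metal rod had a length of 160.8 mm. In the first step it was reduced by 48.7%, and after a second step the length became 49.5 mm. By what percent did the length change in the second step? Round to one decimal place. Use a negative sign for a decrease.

-40.0%

After the first step: 160.8 × 0.513 = 82.4904.
Second-step multiplier: 49.5 ÷ 82.4904 ≈ 0.60007.
That is a change of -40.0%.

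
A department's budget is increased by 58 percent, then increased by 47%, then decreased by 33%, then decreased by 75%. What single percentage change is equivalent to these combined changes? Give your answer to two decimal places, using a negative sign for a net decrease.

A 58% increase multiplies by 1.58.
Then a 47% increase: 1.58 × 1.47 = 2.3226.
Then a 33% decrease: 2.3226 × 0.67 = 1.556142.
Then a 75% decrease: 1.556142 × 0.25 = 0.3890355.
Overall factor 0.3890355, i.e. -61.10%.

-61.10%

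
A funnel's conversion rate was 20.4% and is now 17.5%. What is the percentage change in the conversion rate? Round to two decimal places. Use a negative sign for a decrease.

The change is 17.5 − 20.4 = -2.9 percentage points.
Relative to the original 20.4%, that is -2.9 ÷ 20.4 ≈ -14.22%.

-14.22%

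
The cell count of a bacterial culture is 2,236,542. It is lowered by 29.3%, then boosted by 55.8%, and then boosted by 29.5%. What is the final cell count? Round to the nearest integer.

3,190,316

Each change multiplies by a factor: 0.707 × 1.558 × 1.295 = 1.42645027.
2,236,542 × 1.42645027 = 3190315.93976634 ≈ 3,190,316.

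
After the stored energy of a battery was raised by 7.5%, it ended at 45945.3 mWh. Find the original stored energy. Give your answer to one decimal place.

The overall multiplier applied was 1.075.
So the original stored energy was 45945.3 ÷ 1.075 ≈ 42739.8 mWh.

42739.8 mWh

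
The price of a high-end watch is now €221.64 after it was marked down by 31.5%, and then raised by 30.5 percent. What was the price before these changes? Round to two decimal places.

€247.94

The overall multiplier applied was 0.685 × 1.305 = 0.893925.
So the original price was €221.64 ÷ 0.893925 ≈ €247.94.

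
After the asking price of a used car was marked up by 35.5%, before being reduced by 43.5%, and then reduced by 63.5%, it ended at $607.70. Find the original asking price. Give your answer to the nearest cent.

$2174.75

The overall multiplier applied was 1.355 × 0.565 × 0.365 = 0.279434875.
So the original asking price was $607.70 ÷ 0.279434875 ≈ $2174.75.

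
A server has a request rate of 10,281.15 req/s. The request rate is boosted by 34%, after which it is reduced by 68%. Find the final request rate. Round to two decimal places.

4,408.56 req/s

Apply the 34% increase: 10,281.15 × 1.34 = 13776.741.
After the 68% decrease: 13776.741 × 0.32 = 4408.55712 ≈ 4,408.56.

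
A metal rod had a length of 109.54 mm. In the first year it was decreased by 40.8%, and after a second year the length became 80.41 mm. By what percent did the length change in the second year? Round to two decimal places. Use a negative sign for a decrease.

24.00%

After the first year: 109.54 × 0.592 = 64.84768.
Second-year multiplier: 80.41 ÷ 64.84768 ≈ 1.239983.
That is a change of 24.00%.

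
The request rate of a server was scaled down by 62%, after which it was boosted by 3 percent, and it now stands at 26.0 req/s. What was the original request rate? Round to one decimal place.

The overall multiplier applied was 0.38 × 1.03 = 0.3914.
So the original request rate was 26.0 ÷ 0.3914 ≈ 66.4 req/s.

66.4 req/s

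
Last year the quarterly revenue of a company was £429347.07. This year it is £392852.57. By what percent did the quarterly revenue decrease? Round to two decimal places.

Change: £392852.57 − £429347.07 = -£36494.50.
Relative to the original: -£36494.50 ÷ £429347.07 ≈ -8.50%.
So the quarterly revenue decreased by 8.50%.

8.50%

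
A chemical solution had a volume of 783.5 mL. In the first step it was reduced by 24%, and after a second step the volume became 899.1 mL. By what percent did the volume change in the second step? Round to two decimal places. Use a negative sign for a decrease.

50.99%

After the first step: 783.5 × 0.76 = 595.46.
Second-step multiplier: 899.1 ÷ 595.46 ≈ 1.509925.
That is a change of 50.99%.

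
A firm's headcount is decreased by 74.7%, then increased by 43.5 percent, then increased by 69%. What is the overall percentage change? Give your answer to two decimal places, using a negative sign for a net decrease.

A 74.7% decrease multiplies by 0.253.
Then a 43.5% increase: 0.253 × 1.435 = 0.363055.
Then a 69% increase: 0.363055 × 1.69 = 0.61356295.
Overall factor 0.61356295, i.e. -38.64%.

-38.64%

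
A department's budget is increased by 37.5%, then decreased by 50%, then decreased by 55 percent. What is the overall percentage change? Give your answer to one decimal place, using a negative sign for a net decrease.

The combined multiplier is 1.375 × 0.5 × 0.45 = 0.309375.
That corresponds to a decrease of 69.1%.

-69.1%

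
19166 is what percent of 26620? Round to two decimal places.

19166 ÷ 26620 ≈ 72.00%.

72.00%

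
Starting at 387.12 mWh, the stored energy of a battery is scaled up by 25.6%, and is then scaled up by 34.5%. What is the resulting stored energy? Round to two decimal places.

653.97 mWh

After the 25.6% increase: 387.12 × 1.256 = 486.22272.
Apply the 34.5% increase: 486.22272 × 1.345 = 653.9695584 ≈ 653.97.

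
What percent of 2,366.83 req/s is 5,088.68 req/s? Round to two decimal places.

5,088.68 req/s ÷ 2,366.83 req/s ≈ 215.00%.

215.00%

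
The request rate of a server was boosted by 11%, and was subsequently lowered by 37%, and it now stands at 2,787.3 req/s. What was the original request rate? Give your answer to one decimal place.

The overall multiplier applied was 1.11 × 0.63 = 0.6993.
So the original request rate was 2,787.3 ÷ 0.6993 ≈ 3,985.8 req/s.

3,985.8 req/s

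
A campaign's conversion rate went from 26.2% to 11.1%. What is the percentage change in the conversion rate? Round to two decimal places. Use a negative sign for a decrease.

-57.63%

The change is 11.1 − 26.2 = -15.1 percentage points.
Relative to the original 26.2%, that is -15.1 ÷ 26.2 ≈ -57.63%.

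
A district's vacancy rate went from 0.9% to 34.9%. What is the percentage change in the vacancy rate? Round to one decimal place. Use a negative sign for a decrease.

The change is 34.9 − 0.9 = 34.0 percentage points.
Relative to the original 0.9%, that is 34.0 ÷ 0.9 ≈ 3777.8%.

3777.8%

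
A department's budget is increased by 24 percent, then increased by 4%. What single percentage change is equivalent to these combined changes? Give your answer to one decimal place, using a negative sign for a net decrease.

29.0%

A 24% increase multiplies by 1.24.
Then a 4% increase: 1.24 × 1.04 = 1.2896.
Overall factor 1.2896, i.e. 29.0%.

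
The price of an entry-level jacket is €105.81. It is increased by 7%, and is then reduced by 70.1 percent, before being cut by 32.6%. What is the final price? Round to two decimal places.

€22.82

7% increase: €105.81 × 1.07 = €113.2167.
Apply the 70.1% decrease: €113.2167 × 0.299 = €33.8517933.
After the 32.6% decrease: €33.8517933 × 0.674 = €22.8161086842 ≈ €22.82.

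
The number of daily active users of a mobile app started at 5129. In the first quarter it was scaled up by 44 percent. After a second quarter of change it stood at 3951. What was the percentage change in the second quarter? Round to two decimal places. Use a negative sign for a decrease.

After the first quarter: 5129 × 1.44 = 7385.76.
Second-quarter multiplier: 3951 ÷ 7385.76 ≈ 0.534948.
That is a change of -46.51%.

-46.51%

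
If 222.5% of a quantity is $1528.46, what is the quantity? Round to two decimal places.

$686.95

$1528.46 ÷ 2.225 ≈ $686.95.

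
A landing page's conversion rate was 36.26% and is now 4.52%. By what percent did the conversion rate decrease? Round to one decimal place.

87.5%

The change is 4.52 − 36.26 = -31.74 percentage points.
Relative to the original 36.26%, that is -31.74 ÷ 36.26 ≈ -87.5%.
So the conversion rate fell by 87.5%.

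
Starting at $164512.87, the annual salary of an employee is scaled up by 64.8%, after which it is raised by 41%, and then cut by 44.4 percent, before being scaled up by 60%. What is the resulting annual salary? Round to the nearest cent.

64.8% increase: $164512.87 × 1.648 = $271117.20976.
41% increase: $271117.20976 × 1.41 = $382275.2657616.
44.4% decrease: $382275.2657616 × 0.556 = $212545.0477634496.
60% increase: $212545.0477634496 × 1.6 = $340072.07642151936 ≈ $340072.08.

$340072.08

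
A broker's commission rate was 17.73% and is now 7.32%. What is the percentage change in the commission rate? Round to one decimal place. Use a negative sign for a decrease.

The change is 7.32 − 17.73 = -10.41 percentage points.
Relative to the original 17.73%, that is -10.41 ÷ 17.73 ≈ -58.7%.

-58.7%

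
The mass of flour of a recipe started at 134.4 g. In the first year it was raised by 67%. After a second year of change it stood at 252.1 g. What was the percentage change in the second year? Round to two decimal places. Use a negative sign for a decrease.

After the first year: 134.4 × 1.67 = 224.448.
Second-year multiplier: 252.1 ÷ 224.448 ≈ 1.1232.
That is a change of 12.32%.

12.32%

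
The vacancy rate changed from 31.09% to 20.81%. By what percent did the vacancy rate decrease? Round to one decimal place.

33.1%

The change is 20.81 − 31.09 = -10.28 percentage points.
Relative to the original 31.09%, that is -10.28 ÷ 31.09 ≈ -33.1%.
So the vacancy rate fell by 33.1%.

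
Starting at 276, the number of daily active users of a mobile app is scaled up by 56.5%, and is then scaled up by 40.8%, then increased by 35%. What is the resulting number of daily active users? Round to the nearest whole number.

821

After the 56.5% increase: 276 × 1.565 = 431.94.
40.8% increase: 431.94 × 1.408 = 608.17152.
After the 35% increase: 608.17152 × 1.35 = 821.031552 ≈ 821.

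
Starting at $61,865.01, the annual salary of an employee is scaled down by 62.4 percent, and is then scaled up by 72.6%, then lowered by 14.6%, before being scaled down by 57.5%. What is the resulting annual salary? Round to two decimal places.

Each change multiplies by a factor: 0.376 × 1.726 × 0.854 × 0.425 = 0.2355458392.
$61,865.01 × 0.2355458392 = $14572.045697566392 ≈ $14,572.05.

$14,572.05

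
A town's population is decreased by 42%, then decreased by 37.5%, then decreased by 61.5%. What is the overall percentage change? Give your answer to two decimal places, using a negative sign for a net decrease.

A 42% decrease multiplies by 0.58.
Then a 37.5% decrease: 0.58 × 0.625 = 0.3625.
Then a 61.5% decrease: 0.3625 × 0.385 = 0.1395625.
Overall factor 0.1395625, i.e. -86.04%.

-86.04%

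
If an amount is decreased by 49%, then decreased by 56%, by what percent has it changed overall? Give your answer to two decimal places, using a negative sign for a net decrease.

-77.56%

The combined multiplier is 0.51 × 0.44 = 0.2244.
That corresponds to a decrease of 77.56%.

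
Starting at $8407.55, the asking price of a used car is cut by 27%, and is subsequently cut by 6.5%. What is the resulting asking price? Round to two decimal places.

After the 27% decrease: $8407.55 × 0.73 = $6137.5115.
6.5% decrease: $6137.5115 × 0.935 = $5738.5732525 ≈ $5738.57.

$5738.57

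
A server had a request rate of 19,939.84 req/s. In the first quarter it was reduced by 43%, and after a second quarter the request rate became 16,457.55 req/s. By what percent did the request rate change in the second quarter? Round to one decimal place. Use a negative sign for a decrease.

After the first quarter: 19,939.84 × 0.57 = 11365.7088.
Second-quarter multiplier: 16,457.55 ÷ 11365.7088 ≈ 1.448.
That is a change of 44.8%.

44.8%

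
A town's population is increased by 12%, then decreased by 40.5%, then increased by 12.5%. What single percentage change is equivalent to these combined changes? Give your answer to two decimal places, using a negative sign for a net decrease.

-25.03%

A 12% increase multiplies by 1.12.
Then a 40.5% decrease: 1.12 × 0.595 = 0.6664.
Then a 12.5% increase: 0.6664 × 1.125 = 0.7497.
Overall factor 0.7497, i.e. -25.03%.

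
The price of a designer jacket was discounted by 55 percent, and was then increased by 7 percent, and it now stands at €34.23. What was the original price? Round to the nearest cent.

The overall multiplier applied was 0.45 × 1.07 = 0.4815.
So the original price was €34.23 ÷ 0.4815 ≈ €71.09.

€71.09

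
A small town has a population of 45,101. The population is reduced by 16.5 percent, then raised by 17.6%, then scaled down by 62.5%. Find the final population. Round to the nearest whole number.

16,608

Each change multiplies by a factor: 0.835 × 1.176 × 0.375 = 0.368235.
45,101 × 0.368235 = 16607.766735 ≈ 16,608.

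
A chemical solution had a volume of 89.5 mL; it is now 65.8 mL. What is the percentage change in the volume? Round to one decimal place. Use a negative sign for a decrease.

Change: 65.8 − 89.5 = -23.7.
Relative to the original: -23.7 ÷ 89.5 ≈ -26.5%.

-26.5%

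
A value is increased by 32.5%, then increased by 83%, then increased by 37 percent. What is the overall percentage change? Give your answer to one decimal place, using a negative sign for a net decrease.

The combined multiplier is 1.325 × 1.83 × 1.37 = 3.3219075.
That corresponds to an increase of 232.2%.

232.2%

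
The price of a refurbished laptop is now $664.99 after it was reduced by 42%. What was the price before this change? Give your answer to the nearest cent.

$1,146.53

The overall multiplier applied was 0.58.
So the original price was $664.99 ÷ 0.58 ≈ $1,146.53.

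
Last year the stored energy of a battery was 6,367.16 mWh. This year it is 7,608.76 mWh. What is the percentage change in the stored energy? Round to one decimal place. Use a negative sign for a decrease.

19.5%

Change: 7,608.76 − 6,367.16 = 1,241.60.
Relative to the original: 1,241.60 ÷ 6,367.16 ≈ 19.5%.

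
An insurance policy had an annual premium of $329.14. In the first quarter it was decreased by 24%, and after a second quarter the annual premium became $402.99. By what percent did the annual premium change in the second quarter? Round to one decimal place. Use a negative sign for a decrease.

After the first quarter: $329.14 × 0.76 = $250.1464.
Second-quarter multiplier: $402.99 ÷ $250.1464 ≈ 1.61102.
That is a change of 61.1%.

61.1%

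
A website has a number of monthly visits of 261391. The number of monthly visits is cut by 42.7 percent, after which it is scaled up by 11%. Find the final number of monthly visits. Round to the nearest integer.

166253

Apply the 42.7% decrease: 261391 × 0.573 = 149777.043.
11% increase: 149777.043 × 1.11 = 166252.51773 ≈ 166253.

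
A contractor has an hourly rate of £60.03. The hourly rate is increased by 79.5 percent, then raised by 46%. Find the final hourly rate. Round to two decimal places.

Each change multiplies by a factor: 1.795 × 1.46 = 2.6207.
£60.03 × 2.6207 = £157.320621 ≈ £157.32.

£157.32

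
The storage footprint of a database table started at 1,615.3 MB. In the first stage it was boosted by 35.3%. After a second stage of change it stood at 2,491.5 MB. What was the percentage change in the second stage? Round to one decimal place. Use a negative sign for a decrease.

After the first stage: 1,615.3 × 1.353 = 2185.5009.
Second-stage multiplier: 2,491.5 ÷ 2185.5009 ≈ 1.14001.
That is a change of 14.0%.

14.0%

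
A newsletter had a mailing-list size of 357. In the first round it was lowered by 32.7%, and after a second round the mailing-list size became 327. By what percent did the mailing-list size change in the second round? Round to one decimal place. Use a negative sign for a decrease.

36.1%

After the first round: 357 × 0.673 = 240.261.
Second-round multiplier: 327 ÷ 240.261 ≈ 1.36102.
That is a change of 36.1%.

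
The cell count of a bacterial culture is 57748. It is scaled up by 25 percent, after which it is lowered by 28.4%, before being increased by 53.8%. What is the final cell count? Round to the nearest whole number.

Each change multiplies by a factor: 1.25 × 0.716 × 1.538 = 1.37651.
57748 × 1.37651 = 79490.69948 ≈ 79491.

79491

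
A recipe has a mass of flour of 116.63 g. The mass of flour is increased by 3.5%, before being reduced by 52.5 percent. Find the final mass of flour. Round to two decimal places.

57.34 g

Apply the 3.5% increase: 116.63 × 1.035 = 120.71205.
After the 52.5% decrease: 120.71205 × 0.475 = 57.33822375 ≈ 57.34.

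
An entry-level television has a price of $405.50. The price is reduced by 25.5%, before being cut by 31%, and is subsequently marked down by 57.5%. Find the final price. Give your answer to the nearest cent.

$88.59

25.5% decrease: $405.50 × 0.745 = $302.0975.
After the 31% decrease: $302.0975 × 0.69 = $208.447275.
After the 57.5% decrease: $208.447275 × 0.425 = $88.590091875 ≈ $88.59.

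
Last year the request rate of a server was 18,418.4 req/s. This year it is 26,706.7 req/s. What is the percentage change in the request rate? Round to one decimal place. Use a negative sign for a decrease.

Change: 26,706.7 − 18,418.4 = 8,288.3.
Relative to the original: 8,288.3 ÷ 18,418.4 ≈ 45.0%.

45.0%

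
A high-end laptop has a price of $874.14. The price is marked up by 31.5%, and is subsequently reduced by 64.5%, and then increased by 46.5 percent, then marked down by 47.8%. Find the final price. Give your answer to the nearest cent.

31.5% increase: $874.14 × 1.315 = $1149.4941.
After the 64.5% decrease: $1149.4941 × 0.355 = $408.0704055.
Apply the 46.5% increase: $408.0704055 × 1.465 = $597.8231440575.
After the 47.8% decrease: $597.8231440575 × 0.522 = $312.063681198015 ≈ $312.06.

$312.06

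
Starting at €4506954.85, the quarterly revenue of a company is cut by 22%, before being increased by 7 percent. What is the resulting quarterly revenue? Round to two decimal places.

After the 22% decrease: €4506954.85 × 0.78 = €3515424.783.
7% increase: €3515424.783 × 1.07 = €3761504.51781 ≈ €3761504.52.

€3761504.52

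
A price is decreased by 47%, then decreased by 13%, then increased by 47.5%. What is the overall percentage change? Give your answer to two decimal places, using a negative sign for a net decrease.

-31.99%

The combined multiplier is 0.53 × 0.87 × 1.475 = 0.6801225.
That corresponds to a decrease of 31.99%.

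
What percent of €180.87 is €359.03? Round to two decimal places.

198.50%

€359.03 ÷ €180.87 ≈ 198.50%.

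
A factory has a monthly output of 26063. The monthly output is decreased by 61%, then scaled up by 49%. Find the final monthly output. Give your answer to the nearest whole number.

Apply the 61% decrease: 26063 × 0.39 = 10164.57.
Apply the 49% increase: 10164.57 × 1.49 = 15145.2093 ≈ 15145.

15145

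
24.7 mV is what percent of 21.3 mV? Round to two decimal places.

115.96%

24.7 mV ÷ 21.3 mV ≈ 115.96%.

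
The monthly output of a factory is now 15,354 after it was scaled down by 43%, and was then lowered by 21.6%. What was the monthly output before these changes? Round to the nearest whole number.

The overall multiplier applied was 0.57 × 0.784 = 0.44688.
So the original monthly output was 15,354 ÷ 0.44688 ≈ 34,358.

34,358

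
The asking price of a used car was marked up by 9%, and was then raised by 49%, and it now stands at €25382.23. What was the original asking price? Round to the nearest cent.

Undoing the 49% increase: €25382.23 ÷ 1.49 ≈ €17035.053691.
Undoing the 9% increase: €17035.053691 ÷ 1.09 ≈ €15628.49.

€15628.49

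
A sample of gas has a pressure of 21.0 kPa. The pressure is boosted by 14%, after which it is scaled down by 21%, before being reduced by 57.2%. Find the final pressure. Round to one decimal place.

8.1 kPa

After the 14% increase: 21.0 × 1.14 = 23.94.
21% decrease: 23.94 × 0.79 = 18.9126.
57.2% decrease: 18.9126 × 0.428 = 8.0945928 ≈ 8.1.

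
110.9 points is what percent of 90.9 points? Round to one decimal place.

122.0%

110.9 points ÷ 90.9 points ≈ 122.0%.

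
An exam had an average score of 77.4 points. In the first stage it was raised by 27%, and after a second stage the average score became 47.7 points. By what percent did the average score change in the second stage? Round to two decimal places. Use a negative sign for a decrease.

-51.47%

After the first stage: 77.4 × 1.27 = 98.298.
Second-stage multiplier: 47.7 ÷ 98.298 ≈ 0.485259.
That is a change of -51.47%.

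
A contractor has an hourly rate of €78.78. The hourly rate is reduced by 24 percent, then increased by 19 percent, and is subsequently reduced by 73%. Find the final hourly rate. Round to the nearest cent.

€19.24

After the 24% decrease: €78.78 × 0.76 = €59.8728.
19% increase: €59.8728 × 1.19 = €71.248632.
Apply the 73% decrease: €71.248632 × 0.27 = €19.23713064 ≈ €19.24.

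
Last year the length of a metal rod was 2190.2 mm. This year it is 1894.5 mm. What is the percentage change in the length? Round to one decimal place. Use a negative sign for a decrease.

Change: 1894.5 − 2190.2 = -295.7.
Relative to the original: -295.7 ÷ 2190.2 ≈ -13.5%.

-13.5%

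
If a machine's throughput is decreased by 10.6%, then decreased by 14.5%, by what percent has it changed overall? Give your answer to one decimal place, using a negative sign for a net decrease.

-23.6%

The combined multiplier is 0.894 × 0.855 = 0.76437.
That corresponds to a decrease of 23.6%.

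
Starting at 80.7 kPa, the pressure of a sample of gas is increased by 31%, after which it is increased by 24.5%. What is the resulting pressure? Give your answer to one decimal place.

131.6 kPa

Each change multiplies by a factor: 1.31 × 1.245 = 1.63095.
80.7 × 1.63095 = 131.617665 ≈ 131.6.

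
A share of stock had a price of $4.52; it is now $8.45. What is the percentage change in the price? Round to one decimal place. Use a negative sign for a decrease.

86.9%

Change: $8.45 − $4.52 = $3.93.
Relative to the original: $3.93 ÷ $4.52 ≈ 86.9%.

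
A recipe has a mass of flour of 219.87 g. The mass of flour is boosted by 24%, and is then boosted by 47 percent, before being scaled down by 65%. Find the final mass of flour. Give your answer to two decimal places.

140.27 g

After the 24% increase: 219.87 × 1.24 = 272.6388.
After the 47% increase: 272.6388 × 1.47 = 400.779036.
After the 65% decrease: 400.779036 × 0.35 = 140.2726626 ≈ 140.27.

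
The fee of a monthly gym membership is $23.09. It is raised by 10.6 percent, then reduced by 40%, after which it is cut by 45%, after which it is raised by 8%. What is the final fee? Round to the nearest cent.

Each change multiplies by a factor: 1.106 × 0.6 × 0.55 × 1.08 = 0.3941784.
$23.09 × 0.3941784 = $9.101579256 ≈ $9.10.

$9.10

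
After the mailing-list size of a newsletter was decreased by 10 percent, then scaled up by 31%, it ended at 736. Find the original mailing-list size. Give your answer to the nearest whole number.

Undoing the 31% increase: 736 ÷ 1.31 ≈ 561.832061.
Undoing the 10% decrease: 561.832061 ÷ 0.9 ≈ 624.

624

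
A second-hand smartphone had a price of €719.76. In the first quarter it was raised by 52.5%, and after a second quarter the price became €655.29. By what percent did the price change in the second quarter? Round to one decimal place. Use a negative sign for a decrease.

-40.3%

After the first quarter: €719.76 × 1.525 = €1097.634.
Second-quarter multiplier: €655.29 ÷ €1097.634 ≈ 0.597.
That is a change of -40.3%.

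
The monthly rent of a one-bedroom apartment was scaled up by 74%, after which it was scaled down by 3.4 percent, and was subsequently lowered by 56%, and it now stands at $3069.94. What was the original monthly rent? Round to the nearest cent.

$4150.98

The overall multiplier applied was 1.74 × 0.966 × 0.44 = 0.7395696.
So the original monthly rent was $3069.94 ÷ 0.7395696 ≈ $4150.98.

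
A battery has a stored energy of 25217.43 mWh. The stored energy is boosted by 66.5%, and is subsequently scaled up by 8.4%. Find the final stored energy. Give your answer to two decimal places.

45513.93 mWh

After the 66.5% increase: 25217.43 × 1.665 = 41987.02095.
After the 8.4% increase: 41987.02095 × 1.084 = 45513.9307098 ≈ 45513.93.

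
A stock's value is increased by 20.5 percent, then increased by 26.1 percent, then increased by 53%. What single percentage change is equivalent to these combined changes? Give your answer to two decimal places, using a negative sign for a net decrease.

132.48%

The combined multiplier is 1.205 × 1.261 × 1.53 = 2.32484265.
That corresponds to an increase of 132.48%.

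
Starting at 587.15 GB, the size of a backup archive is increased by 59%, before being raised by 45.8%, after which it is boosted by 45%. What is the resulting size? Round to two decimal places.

1973.66 GB

59% increase: 587.15 × 1.59 = 933.5685.
Apply the 45.8% increase: 933.5685 × 1.458 = 1361.142873.
After the 45% increase: 1361.142873 × 1.45 = 1973.65716585 ≈ 1973.66.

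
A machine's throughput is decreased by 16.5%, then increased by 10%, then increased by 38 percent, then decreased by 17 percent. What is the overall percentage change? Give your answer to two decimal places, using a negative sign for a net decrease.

The combined multiplier is 0.835 × 1.1 × 1.38 × 0.83 = 1.0520499.
That corresponds to an increase of 5.20%.

5.20%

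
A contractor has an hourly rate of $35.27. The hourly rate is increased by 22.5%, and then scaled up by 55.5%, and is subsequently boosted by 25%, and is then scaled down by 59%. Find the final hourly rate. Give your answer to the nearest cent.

$34.43

Each change multiplies by a factor: 1.225 × 1.555 × 1.25 × 0.41 = 0.9762484375.
$35.27 × 0.9762484375 = $34.432282390625 ≈ $34.43.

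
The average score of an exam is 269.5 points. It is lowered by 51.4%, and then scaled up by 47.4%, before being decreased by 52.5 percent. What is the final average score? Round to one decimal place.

Each change multiplies by a factor: 0.486 × 1.474 × 0.475 = 0.3402729.
269.5 × 0.3402729 = 91.70354655 ≈ 91.7.

91.7 points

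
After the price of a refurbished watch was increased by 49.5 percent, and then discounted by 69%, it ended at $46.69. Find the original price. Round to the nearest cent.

Undoing the 69% decrease: $46.69 ÷ 0.31 ≈ $150.612903.
Undoing the 49.5% increase: $150.612903 ÷ 1.495 ≈ $100.74.

$100.74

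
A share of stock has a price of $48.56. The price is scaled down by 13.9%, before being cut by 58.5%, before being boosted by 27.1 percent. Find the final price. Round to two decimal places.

$22.05

Each change multiplies by a factor: 0.861 × 0.415 × 1.271 = 0.454147365.
$48.56 × 0.454147365 = $22.0533960444 ≈ $22.05.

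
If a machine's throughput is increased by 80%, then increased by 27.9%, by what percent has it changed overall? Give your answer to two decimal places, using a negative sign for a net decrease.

130.22%

The combined multiplier is 1.8 × 1.279 = 2.3022.
That corresponds to an increase of 130.22%.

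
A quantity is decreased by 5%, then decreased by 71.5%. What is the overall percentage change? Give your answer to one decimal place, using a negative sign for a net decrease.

A 5% decrease multiplies by 0.95.
Then a 71.5% decrease: 0.95 × 0.285 = 0.27075.
Overall factor 0.27075, i.e. -72.9%.

-72.9%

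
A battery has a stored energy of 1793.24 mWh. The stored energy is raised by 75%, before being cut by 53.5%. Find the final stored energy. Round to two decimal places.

1459.25 mWh

After the 75% increase: 1793.24 × 1.75 = 3138.17.
After the 53.5% decrease: 3138.17 × 0.465 = 1459.24905 ≈ 1459.25.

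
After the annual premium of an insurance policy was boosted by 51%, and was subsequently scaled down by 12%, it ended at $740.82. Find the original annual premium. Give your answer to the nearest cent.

$557.51

The overall multiplier applied was 1.51 × 0.88 = 1.3288.
So the original annual premium was $740.82 ÷ 1.3288 ≈ $557.51.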